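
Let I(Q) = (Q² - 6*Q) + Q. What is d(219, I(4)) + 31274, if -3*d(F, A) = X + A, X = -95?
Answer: 31307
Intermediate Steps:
I(Q) = Q² - 5*Q
d(F, A) = 95/3 - A/3 (d(F, A) = -(-95 + A)/3 = 95/3 - A/3)
d(219, I(4)) + 31274 = (95/3 - 4*(-5 + 4)/3) + 31274 = (95/3 - 4*(-1)/3) + 31274 = (95/3 - ⅓*(-4)) + 31274 = (95/3 + 4/3) + 31274 = 33 + 31274 = 31307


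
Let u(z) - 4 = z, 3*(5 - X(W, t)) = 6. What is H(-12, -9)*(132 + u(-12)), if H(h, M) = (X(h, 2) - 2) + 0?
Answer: 124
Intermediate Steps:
X(W, t) = 3 (X(W, t) = 5 - ⅓*6 = 5 - 2 = 3)
H(h, M) = 1 (H(h, M) = (3 - 2) + 0 = 1 + 0 = 1)
u(z) = 4 + z
H(-12, -9)*(132 + u(-12)) = 1*(132 + (4 - 12)) = 1*(132 - 8) = 1*124 = 124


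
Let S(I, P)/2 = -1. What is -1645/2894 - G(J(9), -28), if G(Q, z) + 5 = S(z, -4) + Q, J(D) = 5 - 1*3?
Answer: 12825/2894 ≈ 4.4316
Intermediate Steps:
S(I, P) = -2 (S(I, P) = 2*(-1) = -2)
J(D) = 2 (J(D) = 5 - 3 = 2)
G(Q, z) = -7 + Q (G(Q, z) = -5 + (-2 + Q) = -7 + Q)
-1645/2894 - G(J(9), -28) = -1645/2894 - (-7 + 2) = -1645*1/2894 - 1*(-5) = -1645/2894 + 5 = 12825/2894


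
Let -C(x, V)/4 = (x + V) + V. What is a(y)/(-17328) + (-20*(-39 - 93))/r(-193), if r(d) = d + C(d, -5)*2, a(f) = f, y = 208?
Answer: 315613/172197 ≈ 1.8329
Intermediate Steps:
C(x, V) = -8*V - 4*x (C(x, V) = -4*((x + V) + V) = -4*((V + x) + V) = -4*(x + 2*V) = -8*V - 4*x)
r(d) = 80 - 7*d (r(d) = d + (-8*(-5) - 4*d)*2 = d + (40 - 4*d)*2 = d + (80 - 8*d) = 80 - 7*d)
a(y)/(-17328) + (-20*(-39 - 93))/r(-193) = 208/(-17328) + (-20*(-39 - 93))/(80 - 7*(-193)) = 208*(-1/17328) + (-20*(-132))/(80 + 1351) = -13/1083 + 2640/1431 = -13/1083 + 2640*(1/1431) = -13/1083 + 880/477 = 315613/172197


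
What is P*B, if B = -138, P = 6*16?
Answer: -13248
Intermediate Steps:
P = 96
P*B = 96*(-138) = -13248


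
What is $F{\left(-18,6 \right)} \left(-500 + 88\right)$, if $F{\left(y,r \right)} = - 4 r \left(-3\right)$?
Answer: $-29664$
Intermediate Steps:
$F{\left(y,r \right)} = 12 r$
$F{\left(-18,6 \right)} \left(-500 + 88\right) = 12 \cdot 6 \left(-500 + 88\right) = 72 \left(-412\right) = -29664$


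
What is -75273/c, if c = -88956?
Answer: 25091/29652 ≈ 0.84618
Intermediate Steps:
-75273/c = -75273/(-88956) = -75273*(-1/88956) = 25091/29652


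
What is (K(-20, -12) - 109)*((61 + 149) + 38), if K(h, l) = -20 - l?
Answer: -29016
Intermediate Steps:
(K(-20, -12) - 109)*((61 + 149) + 38) = ((-20 - 1*(-12)) - 109)*((61 + 149) + 38) = ((-20 + 12) - 109)*(210 + 38) = (-8 - 109)*248 = -117*248 = -29016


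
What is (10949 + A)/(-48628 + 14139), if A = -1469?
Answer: -9480/34489 ≈ -0.27487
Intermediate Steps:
(10949 + A)/(-48628 + 14139) = (10949 - 1469)/(-48628 + 14139) = 9480/(-34489) = 9480*(-1/34489) = -9480/34489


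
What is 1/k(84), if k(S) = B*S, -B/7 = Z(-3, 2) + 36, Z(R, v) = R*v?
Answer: -1/17640 ≈ -5.6689e-5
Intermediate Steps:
B = -210 (B = -7*(-3*2 + 36) = -7*(-6 + 36) = -7*30 = -210)
k(S) = -210*S
1/k(84) = 1/(-210*84) = 1/(-17640) = -1/17640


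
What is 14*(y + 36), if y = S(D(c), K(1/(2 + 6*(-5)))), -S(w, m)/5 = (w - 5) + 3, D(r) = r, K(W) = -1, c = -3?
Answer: 854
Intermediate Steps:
S(w, m) = 10 - 5*w (S(w, m) = -5*((w - 5) + 3) = -5*((-5 + w) + 3) = -5*(-2 + w) = 10 - 5*w)
y = 25 (y = 10 - 5*(-3) = 10 + 15 = 25)
14*(y + 36) = 14*(25 + 36) = 14*61 = 854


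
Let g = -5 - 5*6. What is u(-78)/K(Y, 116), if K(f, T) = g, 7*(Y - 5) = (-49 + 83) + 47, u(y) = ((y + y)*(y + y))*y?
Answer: 1898208/35 ≈ 54235.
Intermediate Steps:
u(y) = 4*y³ (u(y) = ((2*y)*(2*y))*y = (4*y²)*y = 4*y³)
g = -35 (g = -5 - 30 = -35)
Y = 116/7 (Y = 5 + ((-49 + 83) + 47)/7 = 5 + (34 + 47)/7 = 5 + (⅐)*81 = 5 + 81/7 = 116/7 ≈ 16.571)
K(f, T) = -35
u(-78)/K(Y, 116) = (4*(-78)³)/(-35) = (4*(-474552))*(-1/35) = -1898208*(-1/35) = 1898208/35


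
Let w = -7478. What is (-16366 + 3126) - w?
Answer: -5762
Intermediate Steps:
(-16366 + 3126) - w = (-16366 + 3126) - 1*(-7478) = -13240 + 7478 = -5762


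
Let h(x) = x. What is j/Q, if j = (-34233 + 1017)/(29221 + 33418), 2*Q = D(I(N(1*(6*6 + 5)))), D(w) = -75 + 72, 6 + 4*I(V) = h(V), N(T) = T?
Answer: 22144/62639 ≈ 0.35352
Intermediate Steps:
I(V) = -3/2 + V/4
D(w) = -3
Q = -3/2 (Q = (½)*(-3) = -3/2 ≈ -1.5000)
j = -33216/62639 ≈ -0.53028
j/Q = -33216/(62639*(-3/2)) = -33216/62639*(-⅔) = 22144/62639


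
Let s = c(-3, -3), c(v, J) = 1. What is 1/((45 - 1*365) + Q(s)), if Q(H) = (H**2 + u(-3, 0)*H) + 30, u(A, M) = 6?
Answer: -1/283 ≈ -0.0035336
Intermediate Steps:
s = 1
Q(H) = 30 + H**2 + 6*H (Q(H) = (H**2 + 6*H) + 30 = 30 + H**2 + 6*H)
1/((45 - 1*365) + Q(s)) = 1/((45 - 1*365) + (30 + 1**2 + 6*1)) = 1/((45 - 365) + (30 + 1 + 6)) = 1/(-320 + 37) = 1/(-283) = -1/283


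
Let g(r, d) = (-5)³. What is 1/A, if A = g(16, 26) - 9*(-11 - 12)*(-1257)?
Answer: -1/260324 ≈ -3.8414e-6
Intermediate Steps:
g(r, d) = -125
A = -260324 (A = -125 - 9*(-11 - 12)*(-1257) = -125 - 9*(-23)*(-1257) = -125 + 207*(-1257) = -125 - 260199 = -260324)
1/A = 1/(-260324) = -1/260324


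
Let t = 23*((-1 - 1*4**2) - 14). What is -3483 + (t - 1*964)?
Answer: -5160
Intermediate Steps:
t = -713 (t = 23*((-1 - 1*16) - 14) = 23*((-1 - 16) - 14) = 23*(-17 - 14) = 23*(-31) = -713)
-3483 + (t - 1*964) = -3483 + (-713 - 1*964) = -3483 + (-713 - 964) = -3483 - 1677 = -5160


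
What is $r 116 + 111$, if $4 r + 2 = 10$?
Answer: $343$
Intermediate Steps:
$r = 2$ ($r = - \frac{1}{2} + \frac{1}{4} \cdot 10 = - \frac{1}{2} + \frac{5}{2} = 2$)
$r 116 + 111 = 2 \cdot 116 + 111 = 232 + 111 = 343$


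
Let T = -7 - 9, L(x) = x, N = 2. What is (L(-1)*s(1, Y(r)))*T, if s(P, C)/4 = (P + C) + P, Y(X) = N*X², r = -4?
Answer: 2176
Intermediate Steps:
Y(X) = 2*X²
s(P, C) = 4*C + 8*P (s(P, C) = 4*((P + C) + P) = 4*((C + P) + P) = 4*(C + 2*P) = 4*C + 8*P)
T = -16
(L(-1)*s(1, Y(r)))*T = -(4*(2*(-4)²) + 8*1)*(-16) = -(4*(2*16) + 8)*(-16) = -(4*32 + 8)*(-16) = -(128 + 8)*(-16) = -1*136*(-16) = -136*(-16) = 2176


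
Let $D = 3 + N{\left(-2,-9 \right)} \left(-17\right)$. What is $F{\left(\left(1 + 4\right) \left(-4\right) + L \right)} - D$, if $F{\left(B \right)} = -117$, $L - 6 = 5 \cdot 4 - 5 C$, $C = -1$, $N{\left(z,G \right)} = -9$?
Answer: $-273$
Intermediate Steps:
$L = 31$ ($L = 6 + \left(5 \cdot 4 - -5\right) = 6 + \left(20 + 5\right) = 6 + 25 = 31$)
$D = 156$ ($D = 3 - -153 = 3 + 153 = 156$)
$F{\left(\left(1 + 4\right) \left(-4\right) + L \right)} - D = -117 - 156 = -273$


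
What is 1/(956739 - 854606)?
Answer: 1/102133 ≈ 9.7912e-6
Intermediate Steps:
1/(956739 - 854606) = 1/102133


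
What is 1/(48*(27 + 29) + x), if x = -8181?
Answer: -1/5493 ≈ -0.00018205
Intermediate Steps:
1/(48*(27 + 29) + x) = 1/(48*(27 + 29) - 8181) = 1/(48*56 - 8181) = 1/(2688 - 8181) = 1/(-5493) = -1/5493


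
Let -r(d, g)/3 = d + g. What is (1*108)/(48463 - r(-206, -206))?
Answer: 108/47227 ≈ 0.0022868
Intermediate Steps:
r(d, g) = -3*d - 3*g (r(d, g) = -3*(d + g) = -3*d - 3*g)
(1*108)/(48463 - r(-206, -206)) = (1*108)/(48463 - (-3*(-206) - 3*(-206))) = 108/(48463 - (618 + 618)) = 108/(48463 - 1*1236) = 108/(48463 - 1236) = 108/47227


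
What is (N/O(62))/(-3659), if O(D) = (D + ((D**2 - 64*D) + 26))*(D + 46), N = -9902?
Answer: -4951/7113096 ≈ -0.00069604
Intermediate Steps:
O(D) = (46 + D)*(26 + D**2 - 63*D) (O(D) = (D + (26 + D**2 - 64*D))*(46 + D) = (26 + D**2 - 63*D)*(46 + D) = (46 + D)*(26 + D**2 - 63*D))
(N/O(62))/(-3659) = -9902/(1196 + 62**3 - 2872*62 - 17*62**2)/(-3659) = -9902/(1196 + 238328 - 178064 - 17*3844)*(-1/3659) = -9902/(1196 + 238328 - 178064 - 65348)*(-1/3659) = -9902/(-3888)*(-1/3659) = -9902*(-1/3888)*(-1/3659) = (4951/1944)*(-1/3659) = -4951/7113096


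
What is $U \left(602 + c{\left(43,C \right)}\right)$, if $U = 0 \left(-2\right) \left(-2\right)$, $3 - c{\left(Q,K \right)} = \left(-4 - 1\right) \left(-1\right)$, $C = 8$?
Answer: $0$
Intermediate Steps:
$c{\left(Q,K \right)} = -2$ ($c{\left(Q,K \right)} = 3 - \left(-4 - 1\right) \left(-1\right) = 3 - \left(-5\right) \left(-1\right) = 3 - 5 = -2$)
$U = 0$ ($U = 0 \left(-2\right) = 0$)
$U \left(602 + c{\left(43,C \right)}\right) = 0 \left(602 - 2\right) = 0 \cdot 600 = 0$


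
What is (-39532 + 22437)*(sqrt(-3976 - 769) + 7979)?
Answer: -136401005 - 17095*I*sqrt(4745) ≈ -1.364e+8 - 1.1776e+6*I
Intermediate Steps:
(-39532 + 22437)*(sqrt(-3976 - 769) + 7979) = -17095*(sqrt(-4745) + 7979) = -17095*(I*sqrt(4745) + 7979) = -17095*(7979 + I*sqrt(4745)) = -136401005 - 17095*I*sqrt(4745)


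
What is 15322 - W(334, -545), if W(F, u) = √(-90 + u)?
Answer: 15322 - I*√635 ≈ 15322.0 - 25.199*I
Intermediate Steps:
15322 - W(334, -545) = 15322 - √(-90 - 545) = 15322 - √(-635) = 15322 - I*√635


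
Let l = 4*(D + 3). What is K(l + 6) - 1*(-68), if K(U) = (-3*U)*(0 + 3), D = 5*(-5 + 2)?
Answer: 446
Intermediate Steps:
D = -15 (D = 5*(-3) = -15)
l = -48 (l = 4*(-15 + 3) = 4*(-12) = -48)
K(U) = -9*U (K(U) = -3*U*3 = -9*U)
K(l + 6) - 1*(-68) = -9*(-48 + 6) - 1*(-68) = -9*(-42) + 68 = 378 + 68 = 446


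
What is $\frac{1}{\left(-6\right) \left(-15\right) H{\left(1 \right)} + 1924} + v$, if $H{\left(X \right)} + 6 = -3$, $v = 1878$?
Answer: $\frac{2092093}{1114} \approx 1878.0$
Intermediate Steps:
$H{\left(X \right)} = -9$ ($H{\left(X \right)} = -6 - 3 = -9$)
$\frac{1}{\left(-6\right) \left(-15\right) H{\left(1 \right)} + 1924} + v = \frac{1}{\left(-6\right) \left(-15\right) \left(-9\right) + 1924} + 1878 = \frac{1}{90 \left(-9\right) + 1924} + 1878 = \frac{1}{-810 + 1924} + 1878 = \frac{1}{1114} + 1878 = \frac{2092093}{1114}$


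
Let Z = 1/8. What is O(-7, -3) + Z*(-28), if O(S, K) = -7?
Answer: -21/2 ≈ -10.500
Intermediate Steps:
Z = ⅛ ≈ 0.12500
O(-7, -3) + Z*(-28) = -7 + (⅛)*(-28) = -7 - 7/2 = -21/2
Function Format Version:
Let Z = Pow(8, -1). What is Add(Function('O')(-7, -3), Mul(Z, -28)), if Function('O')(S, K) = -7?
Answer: Rational(-21, 2) ≈ -10.500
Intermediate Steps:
Z = Rational(1, 8) ≈ 0.12500
Add(Function('O')(-7, -3), Mul(Z, -28)) = Add(-7, Mul(Rational(1, 8), -28)) = Add(-7, Rational(-7, 2)) = Rational(-21, 2)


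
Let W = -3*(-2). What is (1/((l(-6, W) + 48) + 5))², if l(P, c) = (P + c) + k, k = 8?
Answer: 1/3721 ≈ 0.00026874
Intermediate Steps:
W = 6
l(P, c) = 8 + P + c (l(P, c) = (P + c) + 8 = 8 + P + c)
(1/((l(-6, W) + 48) + 5))² = (1/(((8 - 6 + 6) + 48) + 5))² = (1/((8 + 48) + 5))² = (1/(56 + 5))² = (1/61)² = 1/3721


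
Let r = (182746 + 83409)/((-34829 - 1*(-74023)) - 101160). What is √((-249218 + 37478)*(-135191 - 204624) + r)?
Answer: √276281865340044722870/61966 ≈ 2.6824e+5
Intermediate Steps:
r = -266155/61966 (r = 266155/((-34829 + 74023) - 101160) = 266155/(39194 - 101160) = 266155/(-61966) = 266155*(-1/61966) = -266155/61966 ≈ -4.2952)
√((-249218 + 37478)*(-135191 - 204624) + r) = √((-249218 + 37478)*(-135191 - 204624) - 266155/61966) = √(-211740*(-339815) - 266155/61966) = √(71952428100 - 266155/61966) = √(4458604159378445/61966) = √276281865340044722870/61966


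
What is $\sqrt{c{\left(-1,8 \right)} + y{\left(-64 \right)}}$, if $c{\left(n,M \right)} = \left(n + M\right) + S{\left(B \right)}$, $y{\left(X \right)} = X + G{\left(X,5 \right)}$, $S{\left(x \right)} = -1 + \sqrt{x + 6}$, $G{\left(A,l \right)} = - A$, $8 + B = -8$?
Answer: $\sqrt{6 + i \sqrt{10}} \approx 2.5281 + 0.62543 i$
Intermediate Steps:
$B = -16$ ($B = -8 - 8 = -16$)
$S{\left(x \right)} = -1 + \sqrt{6 + x}$
$y{\left(X \right)} = 0$ ($y{\left(X \right)} = X - X = 0$)
$c{\left(n,M \right)} = -1 + M + n + i \sqrt{10}$ ($c{\left(n,M \right)} = \left(n + M\right) - \left(1 - \sqrt{6 - 16}\right) = \left(M + n\right) - \left(1 - \sqrt{-10}\right) = \left(M + n\right) - \left(1 - i \sqrt{10}\right) = -1 + M + n + i \sqrt{10}$)
$\sqrt{c{\left(-1,8 \right)} + y{\left(-64 \right)}} = \sqrt{\left(-1 + 8 - 1 + i \sqrt{10}\right) + 0} = \sqrt{\left(6 + i \sqrt{10}\right) + 0} = \sqrt{6 + i \sqrt{10}}$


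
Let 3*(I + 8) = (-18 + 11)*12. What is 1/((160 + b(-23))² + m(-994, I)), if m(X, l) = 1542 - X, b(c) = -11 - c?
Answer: 1/32120 ≈ 3.1133e-5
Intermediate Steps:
I = -36 (I = -8 + ((-18 + 11)*12)/3 = -8 + (-7*12)/3 = -8 + (⅓)*(-84) = -8 - 28 = -36)
1/((160 + b(-23))² + m(-994, I)) = 1/((160 + (-11 - 1*(-23)))² + (1542 - 1*(-994))) = 1/((160 + (-11 + 23))² + (1542 + 994)) = 1/((160 + 12)² + 2536) = 1/(172² + 2536) = 1/(29584 + 2536) = 1/32120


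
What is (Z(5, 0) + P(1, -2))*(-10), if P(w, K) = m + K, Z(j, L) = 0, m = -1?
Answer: 30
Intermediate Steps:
P(w, K) = -1 + K
(Z(5, 0) + P(1, -2))*(-10) = (0 + (-1 - 2))*(-10) = (0 - 3)*(-10) = -3*(-10) = 30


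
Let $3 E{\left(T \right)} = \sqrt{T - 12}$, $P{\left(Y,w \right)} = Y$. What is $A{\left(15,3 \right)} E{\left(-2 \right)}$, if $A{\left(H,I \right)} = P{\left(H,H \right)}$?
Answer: $5 i \sqrt{14} \approx 18.708 i$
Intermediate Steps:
$A{\left(H,I \right)} = H$
$E{\left(T \right)} = \frac{\sqrt{-12 + T}}{3}$ ($E{\left(T \right)} = \frac{\sqrt{T - 12}}{3} = \frac{\sqrt{-12 + T}}{3}$)
$A{\left(15,3 \right)} E{\left(-2 \right)} = 15 \frac{\sqrt{-12 - 2}}{3} = 15 \frac{\sqrt{-14}}{3} = 15 \frac{i \sqrt{14}}{3} = 5 i \sqrt{14}$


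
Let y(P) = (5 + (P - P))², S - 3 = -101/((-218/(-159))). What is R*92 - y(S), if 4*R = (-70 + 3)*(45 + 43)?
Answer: -135633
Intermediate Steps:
R = -1474 (R = ((-70 + 3)*(45 + 43))/4 = (-67*88)/4 = (¼)*(-5896) = -1474)
S = -15405/218 (S = 3 - 101/((-218/(-159))) = 3 - 101/((-218*(-1/159))) = 3 - 101/218/159 = 3 - 101*159/218 = 3 - 16059/218 = -15405/218 ≈ -70.665)
y(P) = 25 (y(P) = (5 + 0)² = 5² = 25)
R*92 - y(S) = -1474*92 - 1*25 = -135608 - 25 = -135633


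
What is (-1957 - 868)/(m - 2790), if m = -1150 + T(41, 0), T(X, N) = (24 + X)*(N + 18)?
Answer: 565/554 ≈ 1.0199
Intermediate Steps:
T(X, N) = (18 + N)*(24 + X) (T(X, N) = (24 + X)*(18 + N) = (18 + N)*(24 + X))
m = 20 (m = -1150 + (432 + 18*41 + 24*0 + 0*41) = -1150 + (432 + 738 + 0 + 0) = -1150 + 1170 = 20)
(-1957 - 868)/(m - 2790) = (-1957 - 868)/(20 - 2790) = -2825/(-2770) = -2825*(-1/2770) = 565/554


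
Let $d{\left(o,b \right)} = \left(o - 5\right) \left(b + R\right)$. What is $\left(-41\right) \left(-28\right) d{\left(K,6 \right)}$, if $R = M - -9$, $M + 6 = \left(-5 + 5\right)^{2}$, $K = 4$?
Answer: $-10332$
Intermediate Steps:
$M = -6$ ($M = -6 + \left(-5 + 5\right)^{2} = -6 + 0^{2} = -6 + 0 = -6$)
$R = 3$ ($R = -6 - -9 = -6 + 9 = 3$)
$d{\left(o,b \right)} = \left(-5 + o\right) \left(3 + b\right)$ ($d{\left(o,b \right)} = \left(o - 5\right) \left(b + 3\right) = \left(-5 + o\right) \left(3 + b\right)$)
$\left(-41\right) \left(-28\right) d{\left(K,6 \right)} = \left(-41\right) \left(-28\right) \left(-15 - 30 + 3 \cdot 4 + 6 \cdot 4\right) = 1148 \left(-15 - 30 + 12 + 24\right) = 1148 \left(-9\right) = -10332$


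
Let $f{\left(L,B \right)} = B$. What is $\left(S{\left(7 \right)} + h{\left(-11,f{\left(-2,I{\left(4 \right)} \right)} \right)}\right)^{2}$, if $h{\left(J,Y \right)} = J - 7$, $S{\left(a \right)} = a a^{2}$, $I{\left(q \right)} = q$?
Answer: $105625$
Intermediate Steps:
$S{\left(a \right)} = a^{3}$
$h{\left(J,Y \right)} = -7 + J$ ($h{\left(J,Y \right)} = J - 7 = -7 + J$)
$\left(S{\left(7 \right)} + h{\left(-11,f{\left(-2,I{\left(4 \right)} \right)} \right)}\right)^{2} = \left(7^{3} - 18\right)^{2} = \left(343 - 18\right)^{2} = 325^{2} = 105625$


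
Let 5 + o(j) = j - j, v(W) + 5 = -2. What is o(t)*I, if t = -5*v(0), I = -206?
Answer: 1030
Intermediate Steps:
v(W) = -7 (v(W) = -5 - 2 = -7)
t = 35 (t = -5*(-7) = 35)
o(j) = -5 (o(j) = -5 + (j - j) = -5 + 0 = -5)
o(t)*I = -5*(-206) = 1030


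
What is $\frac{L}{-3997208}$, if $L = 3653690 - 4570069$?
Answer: $\frac{916379}{3997208} \approx 0.22925$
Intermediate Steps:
$L = -916379$ ($L = 3653690 - 4570069 = -916379$)
$\frac{L}{-3997208} = - \frac{916379}{-3997208} = \left(-916379\right) \left(- \frac{1}{3997208}\right) = \frac{916379}{3997208}$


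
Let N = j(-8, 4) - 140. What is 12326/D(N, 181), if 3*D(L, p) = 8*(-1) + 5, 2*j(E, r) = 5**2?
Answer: -12326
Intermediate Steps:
j(E, r) = 25/2 (j(E, r) = (1/2)*5**2 = (1/2)*25 = 25/2)
N = -255/2 (N = 25/2 - 140 = -255/2 ≈ -127.50)
D(L, p) = -1 (D(L, p) = (8*(-1) + 5)/3 = (-8 + 5)/3 = (1/3)*(-3) = -1)
12326/D(N, 181) = 12326/(-1) = 12326*(-1) = -12326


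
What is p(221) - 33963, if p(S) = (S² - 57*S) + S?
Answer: 2502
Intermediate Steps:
p(S) = S² - 56*S
p(221) - 33963 = 221*(-56 + 221) - 33963 = 221*165 - 33963 = 36465 - 33963 = 2502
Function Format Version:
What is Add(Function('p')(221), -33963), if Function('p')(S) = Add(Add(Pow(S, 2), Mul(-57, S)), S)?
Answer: 2502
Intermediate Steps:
Function('p')(S) = Add(Pow(S, 2), Mul(-56, S))
Add(Function('p')(221), -33963) = Add(Mul(221, Add(-56, 221)), -33963) = Add(Mul(221, 165), -33963) = Add(36465, -33963) = 2502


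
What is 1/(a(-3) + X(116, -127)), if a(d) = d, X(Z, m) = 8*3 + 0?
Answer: 1/21 ≈ 0.047619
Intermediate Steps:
X(Z, m) = 24 (X(Z, m) = 24 + 0 = 24)
1/(a(-3) + X(116, -127)) = 1/(-3 + 24) = 1/21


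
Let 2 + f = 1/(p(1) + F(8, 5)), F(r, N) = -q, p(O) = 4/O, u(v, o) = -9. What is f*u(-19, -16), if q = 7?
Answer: 21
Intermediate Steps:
F(r, N) = -7 (F(r, N) = -1*7 = -7)
f = -7/3 (f = -2 + 1/(4/1 - 7) = -2 + 1/(4*1 - 7) = -2 + 1/(4 - 7) = -2 + 1/(-3) = -2 - 1/3 = -7/3 ≈ -2.3333)
f*u(-19, -16) = -7/3*(-9) = 21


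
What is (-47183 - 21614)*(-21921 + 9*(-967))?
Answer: 2106839328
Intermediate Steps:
(-47183 - 21614)*(-21921 + 9*(-967)) = -68797*(-21921 - 8703) = -68797*(-30624) = 2106839328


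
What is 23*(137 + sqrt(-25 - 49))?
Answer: 3151 + 23*I*sqrt(74) ≈ 3151.0 + 197.85*I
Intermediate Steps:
23*(137 + sqrt(-25 - 49)) = 23*(137 + sqrt(-74)) = 23*(137 + I*sqrt(74)) = 3151 + 23*I*sqrt(74)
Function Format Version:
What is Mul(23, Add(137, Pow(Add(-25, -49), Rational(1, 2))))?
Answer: Add(3151, Mul(23, I, Pow(74, Rational(1, 2)))) ≈ Add(3151.0, Mul(197.85, I))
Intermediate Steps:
Mul(23, Add(137, Pow(Add(-25, -49), Rational(1, 2)))) = Mul(23, Add(137, Pow(-74, Rational(1, 2)))) = Mul(23, Add(137, Mul(I, Pow(74, Rational(1, 2))))) = Add(3151, Mul(23, I, Pow(74, Rational(1, 2))))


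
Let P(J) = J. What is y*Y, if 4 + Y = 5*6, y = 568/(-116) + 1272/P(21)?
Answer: 293852/203 ≈ 1447.5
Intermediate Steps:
y = 11302/203 (y = 568/(-116) + 1272/21 = 568*(-1/116) + 1272*(1/21) = -142/29 + 424/7 = 11302/203 ≈ 55.675)
Y = 26 (Y = -4 + 5*6 = -4 + 30 = 26)
y*Y = (11302/203)*26 = 293852/203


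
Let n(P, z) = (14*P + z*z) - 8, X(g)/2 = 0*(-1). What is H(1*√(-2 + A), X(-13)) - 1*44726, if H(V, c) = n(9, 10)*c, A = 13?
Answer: -44726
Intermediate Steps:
X(g) = 0 (X(g) = 2*(0*(-1)) = 2*0 = 0)
n(P, z) = -8 + z² + 14*P (n(P, z) = (14*P + z²) - 8 = (z² + 14*P) - 8 = -8 + z² + 14*P)
H(V, c) = 218*c (H(V, c) = (-8 + 10² + 14*9)*c = (-8 + 100 + 126)*c = 218*c)
H(1*√(-2 + A), X(-13)) - 1*44726 = 218*0 - 1*44726 = 0 - 44726 = -44726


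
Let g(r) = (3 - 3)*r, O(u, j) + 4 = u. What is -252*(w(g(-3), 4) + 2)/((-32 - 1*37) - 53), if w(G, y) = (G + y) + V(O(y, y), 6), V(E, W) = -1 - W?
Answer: -126/61 ≈ -2.0656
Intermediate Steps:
O(u, j) = -4 + u
g(r) = 0 (g(r) = 0*r = 0)
w(G, y) = -7 + G + y (w(G, y) = (G + y) + (-1 - 1*6) = (G + y) + (-1 - 6) = (G + y) - 7 = -7 + G + y)
-252*(w(g(-3), 4) + 2)/((-32 - 1*37) - 53) = -252*((-7 + 0 + 4) + 2)/((-32 - 1*37) - 53) = -252*(-3 + 2)/((-32 - 37) - 53) = -(-252)/(-69 - 53) = -(-252)/(-122) = -(-252)*(-1)/122 = -252*1/122 = -126/61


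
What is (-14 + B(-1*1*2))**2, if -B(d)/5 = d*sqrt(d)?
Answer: -4 - 280*I*sqrt(2) ≈ -4.0 - 395.98*I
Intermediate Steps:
B(d) = -5*d**(3/2) (B(d) = -5*d*sqrt(d) = -5*d**(3/2))
(-14 + B(-1*1*2))**2 = (-14 - 5*2*sqrt(2)*(-I))**2 = (-14 - 5*(-2*I*sqrt(2)))**2 = (-14 - (-10)*I*sqrt(2))**2 = (-14 + 10*I*sqrt(2))**2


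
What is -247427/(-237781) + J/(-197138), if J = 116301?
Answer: 21123095845/46875670778 ≈ 0.45062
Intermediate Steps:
-247427/(-237781) + J/(-197138) = -247427/(-237781) + 116301/(-197138) = -247427*(-1/237781) + 116301*(-1/197138) = 247427/237781 - 116301/197138 = 21123095845/46875670778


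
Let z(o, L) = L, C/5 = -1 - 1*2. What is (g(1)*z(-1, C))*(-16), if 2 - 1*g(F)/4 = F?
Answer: 960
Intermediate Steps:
C = -15 (C = 5*(-1 - 1*2) = 5*(-1 - 2) = 5*(-3) = -15)
g(F) = 8 - 4*F
(g(1)*z(-1, C))*(-16) = ((8 - 4*1)*(-15))*(-16) = ((8 - 4)*(-15))*(-16) = (4*(-15))*(-16) = -60*(-16) = 960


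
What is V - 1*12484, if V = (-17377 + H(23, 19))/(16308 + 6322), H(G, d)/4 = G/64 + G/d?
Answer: -85889208379/6879520 ≈ -12485.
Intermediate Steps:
H(G, d) = G/16 + 4*G/d (H(G, d) = 4*(G/64 + G/d) = G/16 + 4*G/d)
V = -5280699/6879520 (V = (-17377 + (1/16)*23*(64 + 19)/19)/(16308 + 6322) = (-17377 + (1/16)*23*(1/19)*83)/22630 = (-17377 + 1909/304)*(1/22630) = -5280699/304*1/22630 = -5280699/6879520 ≈ -0.76760)
V - 1*12484 = -5280699/6879520 - 1*12484 = -5280699/6879520 - 12484 = -85889208379/6879520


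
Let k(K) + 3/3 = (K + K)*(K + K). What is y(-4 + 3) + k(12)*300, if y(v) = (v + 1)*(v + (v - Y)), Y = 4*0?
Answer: 172500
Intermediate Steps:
Y = 0
y(v) = 2*v*(1 + v) (y(v) = (v + 1)*(v + (v - 1*0)) = (1 + v)*(v + (v + 0)) = (1 + v)*(v + v) = (1 + v)*(2*v) = 2*v*(1 + v))
k(K) = -1 + 4*K**2 (k(K) = -1 + (K + K)*(K + K) = -1 + (2*K)*(2*K) = -1 + 4*K**2)
y(-4 + 3) + k(12)*300 = 2*(-4 + 3)*(1 + (-4 + 3)) + (-1 + 4*12**2)*300 = 2*(-1)*(1 - 1) + (-1 + 4*144)*300 = 2*(-1)*0 + (-1 + 576)*300 = 0 + 575*300 = 0 + 172500 = 172500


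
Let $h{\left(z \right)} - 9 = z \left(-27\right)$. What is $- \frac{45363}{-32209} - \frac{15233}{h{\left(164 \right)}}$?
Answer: $\frac{691098794}{142331571} \approx 4.8556$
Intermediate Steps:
$h{\left(z \right)} = 9 - 27 z$ ($h{\left(z \right)} = 9 + z \left(-27\right) = 9 - 27 z$)
$- \frac{45363}{-32209} - \frac{15233}{h{\left(164 \right)}} = - \frac{45363}{-32209} - \frac{15233}{9 - 4428} = \left(-45363\right) \left(- \frac{1}{32209}\right) - \frac{15233}{9 - 4428} = \frac{45363}{32209} - \frac{15233}{-4419} = \frac{45363}{32209} - - \frac{15233}{4419} = \frac{45363}{32209} + \frac{15233}{4419} = \frac{691098794}{142331571}$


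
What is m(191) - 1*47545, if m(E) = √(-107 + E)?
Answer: -47545 + 2*√21 ≈ -47536.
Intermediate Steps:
m(191) - 1*47545 = √(-107 + 191) - 1*47545 = √84 - 47545 = 2*√21 - 47545 = -47545 + 2*√21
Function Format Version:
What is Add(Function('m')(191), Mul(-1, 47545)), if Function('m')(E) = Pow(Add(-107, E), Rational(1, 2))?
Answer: Add(-47545, Mul(2, Pow(21, Rational(1, 2)))) ≈ -47536.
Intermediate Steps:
Add(Function('m')(191), Mul(-1, 47545)) = Add(Pow(Add(-107, 191), Rational(1, 2)), Mul(-1, 47545)) = Add(Pow(84, Rational(1, 2)), -47545) = Add(Mul(2, Pow(21, Rational(1, 2))), -47545) = Add(-47545, Mul(2, Pow(21, Rational(1, 2))))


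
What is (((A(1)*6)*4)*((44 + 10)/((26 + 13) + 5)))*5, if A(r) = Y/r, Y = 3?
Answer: 4860/11 ≈ 441.82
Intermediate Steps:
A(r) = 3/r
(((A(1)*6)*4)*((44 + 10)/((26 + 13) + 5)))*5 = ((((3/1)*6)*4)*((44 + 10)/((26 + 13) + 5)))*5 = ((((3*1)*6)*4)*(54/(39 + 5)))*5 = (((3*6)*4)*(54/44))*5 = ((18*4)*(54*(1/44)))*5 = (72*(27/22))*5 = (972/11)*5 = 4860/11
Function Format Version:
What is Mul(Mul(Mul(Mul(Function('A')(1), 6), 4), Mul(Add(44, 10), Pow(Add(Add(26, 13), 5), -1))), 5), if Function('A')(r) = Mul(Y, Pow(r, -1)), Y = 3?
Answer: Rational(4860, 11) ≈ 441.82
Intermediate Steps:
Function('A')(r) = Mul(3, Pow(r, -1))
Mul(Mul(Mul(Mul(Function('A')(1), 6), 4), Mul(Add(44, 10), Pow(Add(Add(26, 13), 5), -1))), 5) = Mul(Mul(Mul(Mul(Mul(3, Pow(1, -1)), 6), 4), Mul(Add(44, 10), Pow(Add(Add(26, 13), 5), -1))), 5) = Mul(Mul(Mul(Mul(Mul(3, 1), 6), 4), Mul(54, Pow(Add(39, 5), -1))), 5) = Mul(Mul(Mul(Mul(3, 6), 4), Mul(54, Pow(44, -1))), 5) = Mul(Mul(Mul(18, 4), Mul(54, Rational(1, 44))), 5) = Mul(Mul(72, Rational(27, 22)), 5) = Mul(Rational(972, 11), 5) = Rational(4860, 11)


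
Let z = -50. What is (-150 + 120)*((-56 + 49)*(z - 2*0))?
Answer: -10500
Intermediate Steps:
(-150 + 120)*((-56 + 49)*(z - 2*0)) = (-150 + 120)*((-56 + 49)*(-50 - 2*0)) = -(-210)*(-50 + 0) = -(-210)*(-50) = -30*350 = -10500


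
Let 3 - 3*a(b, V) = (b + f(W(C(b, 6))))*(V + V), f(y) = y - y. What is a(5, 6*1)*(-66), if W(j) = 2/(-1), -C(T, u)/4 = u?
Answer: 1254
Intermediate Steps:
C(T, u) = -4*u
W(j) = -2 (W(j) = 2*(-1) = -2)
f(y) = 0
a(b, V) = 1 - 2*V*b/3 (a(b, V) = 1 - (b + 0)*(V + V)/3 = 1 - b*2*V/3 = 1 - 2*V*b/3)
a(5, 6*1)*(-66) = (1 - ⅔*6*1*5)*(-66) = (1 - ⅔*6*5)*(-66) = (1 - 20)*(-66) = -19*(-66) = 1254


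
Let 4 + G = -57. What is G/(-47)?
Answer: 61/47 ≈ 1.2979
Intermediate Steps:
G = -61 (G = -4 - 57 = -61)
G/(-47) = -61/(-47) = -1/47*(-61) = 61/47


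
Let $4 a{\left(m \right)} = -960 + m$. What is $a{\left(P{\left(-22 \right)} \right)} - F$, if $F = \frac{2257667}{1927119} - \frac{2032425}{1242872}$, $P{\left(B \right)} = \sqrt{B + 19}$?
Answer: $- \frac{573728205250369}{2395162245768} + \frac{i \sqrt{3}}{4} \approx -239.54 + 0.43301 i$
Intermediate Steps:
$P{\left(B \right)} = \sqrt{19 + B}$
$a{\left(m \right)} = -240 + \frac{m}{4}$ ($a{\left(m \right)} = \frac{-960 + m}{4} = -240 + \frac{m}{4}$)
$F = - \frac{1110733733951}{2395162245768}$ ($F = 2257667 \cdot \frac{1}{1927119} - \frac{2032425}{1242872} = \frac{2257667}{1927119} - \frac{2032425}{1242872} = - \frac{1110733733951}{2395162245768} \approx -0.46374$)
$a{\left(P{\left(-22 \right)} \right)} - F = \left(-240 + \frac{\sqrt{19 - 22}}{4}\right) - - \frac{1110733733951}{2395162245768} = \left(-240 + \frac{\sqrt{-3}}{4}\right) + \frac{1110733733951}{2395162245768} = \left(-240 + \frac{i \sqrt{3}}{4}\right) + \frac{1110733733951}{2395162245768} = - \frac{573728205250369}{2395162245768} + \frac{i \sqrt{3}}{4}$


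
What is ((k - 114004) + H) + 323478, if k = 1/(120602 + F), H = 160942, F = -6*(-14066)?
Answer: 75934539169/204998 ≈ 3.7042e+5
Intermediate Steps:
F = 84396
k = 1/204998 (k = 1/(120602 + 84396) = 1/204998 ≈ 4.8781e-6)
((k - 114004) + H) + 323478 = ((1/204998 - 114004) + 160942) + 323478 = (-23370591991/204998 + 160942) + 323478 = 9622196125/204998 + 323478 = 75934539169/204998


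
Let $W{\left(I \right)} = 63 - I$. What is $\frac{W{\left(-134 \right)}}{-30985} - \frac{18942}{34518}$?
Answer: $- \frac{8995726}{16205155} \approx -0.55511$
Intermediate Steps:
$\frac{W{\left(-134 \right)}}{-30985} - \frac{18942}{34518} = \frac{63 - -134}{-30985} - \frac{18942}{34518} = \left(63 + 134\right) \left(- \frac{1}{30985}\right) - \frac{287}{523} = 197 \left(- \frac{1}{30985}\right) - \frac{287}{523} = - \frac{197}{30985} - \frac{287}{523} = - \frac{8995726}{16205155}$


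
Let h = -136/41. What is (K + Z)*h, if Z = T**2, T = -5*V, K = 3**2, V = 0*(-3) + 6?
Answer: -123624/41 ≈ -3015.2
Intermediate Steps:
h = -136/41 (h = -136*1/41 = -136/41 ≈ -3.3171)
V = 6 (V = 0 + 6 = 6)
K = 9
T = -30 (T = -5*6 = -30)
Z = 900 (Z = (-30)**2 = 900)
(K + Z)*h = (9 + 900)*(-136/41) = 909*(-136/41) = -123624/41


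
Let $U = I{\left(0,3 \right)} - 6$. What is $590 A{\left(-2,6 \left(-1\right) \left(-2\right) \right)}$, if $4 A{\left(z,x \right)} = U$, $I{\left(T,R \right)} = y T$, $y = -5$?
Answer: $-885$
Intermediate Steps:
$I{\left(T,R \right)} = - 5 T$
$U = -6$ ($U = \left(-5\right) 0 - 6 = 0 - 6 = -6$)
$A{\left(z,x \right)} = - \frac{3}{2}$ ($A{\left(z,x \right)} = \frac{1}{4} \left(-6\right) = - \frac{3}{2}$)
$590 A{\left(-2,6 \left(-1\right) \left(-2\right) \right)} = 590 \left(- \frac{3}{2}\right) = -885$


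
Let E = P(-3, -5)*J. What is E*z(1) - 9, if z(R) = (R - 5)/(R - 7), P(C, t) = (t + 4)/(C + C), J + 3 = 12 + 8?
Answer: -64/9 ≈ -7.1111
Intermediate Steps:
J = 17 (J = -3 + (12 + 8) = -3 + 20 = 17)
P(C, t) = (4 + t)/(2*C) (P(C, t) = (4 + t)/((2*C)) = (4 + t)*(1/(2*C)) = (4 + t)/(2*C))
z(R) = (-5 + R)/(-7 + R)
E = 17/6 (E = ((1/2)*(4 - 5)/(-3))*17 = ((1/2)*(-1/3)*(-1))*17 = (1/6)*17 = 17/6 ≈ 2.8333)
E*z(1) - 9 = 17*((-5 + 1)/(-7 + 1))/6 - 9 = 17*(-4/(-6))/6 - 9 = 17*(-1/6*(-4))/6 - 9 = (17/6)*(2/3) - 9 = 17/9 - 9 = -64/9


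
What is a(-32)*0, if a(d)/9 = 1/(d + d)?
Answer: 0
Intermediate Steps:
a(d) = 9/(2*d) (a(d) = 9/(d + d) = 9/((2*d)) = 9*(1/(2*d)) = 9/(2*d))
a(-32)*0 = ((9/2)/(-32))*0 = ((9/2)*(-1/32))*0 = -9/64*0 = 0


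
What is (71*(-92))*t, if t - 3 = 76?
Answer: -516028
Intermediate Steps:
t = 79 (t = 3 + 76 = 79)
(71*(-92))*t = (71*(-92))*79 = -6532*79 = -516028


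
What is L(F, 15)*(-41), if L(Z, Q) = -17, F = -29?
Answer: 697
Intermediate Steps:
L(F, 15)*(-41) = -17*(-41) = 697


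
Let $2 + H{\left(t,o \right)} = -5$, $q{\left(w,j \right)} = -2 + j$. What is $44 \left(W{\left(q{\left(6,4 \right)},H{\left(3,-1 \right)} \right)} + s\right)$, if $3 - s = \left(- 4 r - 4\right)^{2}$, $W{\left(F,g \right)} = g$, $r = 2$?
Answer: $-6512$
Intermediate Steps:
$H{\left(t,o \right)} = -7$ ($H{\left(t,o \right)} = -2 - 5 = -7$)
$s = -141$ ($s = 3 - \left(\left(-4\right) 2 - 4\right)^{2} = 3 - \left(-8 - 4\right)^{2} = 3 - \left(-12\right)^{2} = 3 - 144 = -141$)
$44 \left(W{\left(q{\left(6,4 \right)},H{\left(3,-1 \right)} \right)} + s\right) = 44 \left(-7 - 141\right) = 44 \left(-148\right) = -6512$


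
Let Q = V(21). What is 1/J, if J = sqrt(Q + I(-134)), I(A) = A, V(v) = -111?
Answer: -I*sqrt(5)/35 ≈ -0.063888*I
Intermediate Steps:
Q = -111
J = 7*I*sqrt(5) (J = sqrt(-111 - 134) = sqrt(-245) = 7*I*sqrt(5) ≈ 15.652*I)
1/J = 1/(7*I*sqrt(5)) = -I*sqrt(5)/35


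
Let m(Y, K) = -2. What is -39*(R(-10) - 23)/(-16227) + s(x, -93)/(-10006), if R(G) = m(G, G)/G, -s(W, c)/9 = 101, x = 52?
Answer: 3251671/90204090 ≈ 0.036048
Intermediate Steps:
s(W, c) = -909 (s(W, c) = -9*101 = -909)
R(G) = -2/G
-39*(R(-10) - 23)/(-16227) + s(x, -93)/(-10006) = -39*(-2/(-10) - 23)/(-16227) - 909/(-10006) = -39*(-2*(-1/10) - 23)*(-1/16227) - 909*(-1/10006) = -39*(1/5 - 23)*(-1/16227) + 909/10006 = -39*(-114/5)*(-1/16227) + 909/10006 = (4446/5)*(-1/16227) + 909/10006 = -494/9015 + 909/10006 = 3251671/90204090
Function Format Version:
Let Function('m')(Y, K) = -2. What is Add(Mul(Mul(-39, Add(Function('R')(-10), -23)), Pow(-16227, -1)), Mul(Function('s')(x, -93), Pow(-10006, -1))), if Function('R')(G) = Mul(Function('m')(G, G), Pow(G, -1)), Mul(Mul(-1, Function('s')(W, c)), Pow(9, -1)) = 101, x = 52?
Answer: Rational(3251671, 90204090) ≈ 0.036048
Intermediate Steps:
Function('s')(W, c) = -909 (Function('s')(W, c) = Mul(-9, 101) = -909)
Function('R')(G) = Mul(-2, Pow(G, -1))
Add(Mul(Mul(-39, Add(Function('R')(-10), -23)), Pow(-16227, -1)), Mul(Function('s')(x, -93), Pow(-10006, -1))) = Add(Mul(Mul(-39, Add(Mul(-2, Pow(-10, -1)), -23)), Pow(-16227, -1)), Mul(-909, Pow(-10006, -1))) = Add(Mul(Mul(-39, Add(Mul(-2, Rational(-1, 10)), -23)), Rational(-1, 16227)), Mul(-909, Rational(-1, 10006))) = Add(Mul(Mul(-39, Add(Rational(1, 5), -23)), Rational(-1, 16227)), Rational(909, 10006)) = Add(Mul(Mul(-39, Rational(-114, 5)), Rational(-1, 16227)), Rational(909, 10006)) = Add(Mul(Rational(4446, 5), Rational(-1, 16227)), Rational(909, 10006)) = Add(Rational(-494, 9015), Rational(909, 10006)) = Rational(3251671, 90204090)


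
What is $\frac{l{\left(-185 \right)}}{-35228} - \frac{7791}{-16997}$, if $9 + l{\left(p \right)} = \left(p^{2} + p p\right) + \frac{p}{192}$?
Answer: $- \frac{170652278723}{114963900672} \approx -1.4844$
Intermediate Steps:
$l{\left(p \right)} = -9 + 2 p^{2} + \frac{p}{192}$ ($l{\left(p \right)} = -9 + \left(\left(p^{2} + p p\right) + \frac{p}{192}\right) = -9 + \left(\left(p^{2} + p^{2}\right) + p \frac{1}{192}\right) = -9 + \left(2 p^{2} + \frac{p}{192}\right) = -9 + 2 p^{2} + \frac{p}{192}$)
$\frac{l{\left(-185 \right)}}{-35228} - \frac{7791}{-16997} = \frac{-9 + 2 \left(-185\right)^{2} + \frac{1}{192} \left(-185\right)}{-35228} - \frac{7791}{-16997} = \left(-9 + 2 \cdot 34225 - \frac{185}{192}\right) \left(- \frac{1}{35228}\right) - - \frac{7791}{16997} = \left(-9 + 68450 - \frac{185}{192}\right) \left(- \frac{1}{35228}\right) + \frac{7791}{16997} = \frac{13140487}{192} \left(- \frac{1}{35228}\right) + \frac{7791}{16997} = - \frac{13140487}{6763776} + \frac{7791}{16997} = - \frac{170652278723}{114963900672}$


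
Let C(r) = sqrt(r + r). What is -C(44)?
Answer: -2*sqrt(22) ≈ -9.3808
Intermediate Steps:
C(r) = sqrt(2)*sqrt(r) (C(r) = sqrt(2*r) = sqrt(2)*sqrt(r))
-C(44) = -sqrt(2)*sqrt(44) = -sqrt(2)*2*sqrt(11) = -2*sqrt(22)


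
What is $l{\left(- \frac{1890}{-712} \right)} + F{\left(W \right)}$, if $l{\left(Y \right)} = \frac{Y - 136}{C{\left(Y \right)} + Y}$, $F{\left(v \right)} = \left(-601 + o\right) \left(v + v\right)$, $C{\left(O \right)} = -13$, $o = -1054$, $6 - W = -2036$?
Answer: $- \frac{24893423189}{3683} \approx -6.759 \cdot 10^{6}$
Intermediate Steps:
$W = 2042$ ($W = 6 - -2036 = 6 + 2036 = 2042$)
$F{\left(v \right)} = - 3310 v$ ($F{\left(v \right)} = \left(-601 - 1054\right) \left(v + v\right) = - 1655 \cdot 2 v = - 3310 v$)
$l{\left(Y \right)} = \frac{-136 + Y}{-13 + Y}$ ($l{\left(Y \right)} = \frac{Y - 136}{-13 + Y} = \frac{-136 + Y}{-13 + Y}$)
$l{\left(- \frac{1890}{-712} \right)} + F{\left(W \right)} = \frac{-136 - \frac{1890}{-712}}{-13 - \frac{1890}{-712}} - 6759020 = \frac{-136 - - \frac{945}{356}}{-13 - - \frac{945}{356}} - 6759020 = \frac{-136 + \frac{945}{356}}{-13 + \frac{945}{356}} - 6759020 = \frac{1}{- \frac{3683}{356}} \left(- \frac{47471}{356}\right) - 6759020 = \left(- \frac{356}{3683}\right) \left(- \frac{47471}{356}\right) - 6759020 = \frac{47471}{3683} - 6759020 = - \frac{24893423189}{3683}$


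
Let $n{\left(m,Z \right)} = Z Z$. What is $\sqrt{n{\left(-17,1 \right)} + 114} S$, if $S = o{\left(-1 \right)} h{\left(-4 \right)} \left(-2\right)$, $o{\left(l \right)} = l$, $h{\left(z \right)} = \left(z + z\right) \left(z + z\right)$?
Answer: $128 \sqrt{115} \approx 1372.6$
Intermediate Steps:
$n{\left(m,Z \right)} = Z^{2}$
$h{\left(z \right)} = 4 z^{2}$ ($h{\left(z \right)} = 2 z 2 z = 4 z^{2}$)
$S = 128$ ($S = - 4 \left(-4\right)^{2} \left(-2\right) = - 4 \cdot 16 \left(-2\right) = \left(-1\right) 64 \left(-2\right) = \left(-64\right) \left(-2\right) = 128$)
$\sqrt{n{\left(-17,1 \right)} + 114} S = \sqrt{1^{2} + 114} \cdot 128 = \sqrt{1 + 114} \cdot 128 = \sqrt{115} \cdot 128 = 128 \sqrt{115}$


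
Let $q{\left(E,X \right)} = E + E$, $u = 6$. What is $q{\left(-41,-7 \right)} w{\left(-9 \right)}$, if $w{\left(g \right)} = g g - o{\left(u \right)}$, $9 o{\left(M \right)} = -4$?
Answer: $- \frac{60106}{9} \approx -6678.4$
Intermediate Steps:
$o{\left(M \right)} = - \frac{4}{9}$ ($o{\left(M \right)} = \frac{1}{9} \left(-4\right) = - \frac{4}{9}$)
$q{\left(E,X \right)} = 2 E$
$w{\left(g \right)} = \frac{4}{9} + g^{2}$ ($w{\left(g \right)} = g g - - \frac{4}{9} = g^{2} + \frac{4}{9} = \frac{4}{9} + g^{2}$)
$q{\left(-41,-7 \right)} w{\left(-9 \right)} = 2 \left(-41\right) \left(\frac{4}{9} + \left(-9\right)^{2}\right) = - 82 \left(\frac{4}{9} + 81\right) = \left(-82\right) \frac{733}{9} = - \frac{60106}{9}$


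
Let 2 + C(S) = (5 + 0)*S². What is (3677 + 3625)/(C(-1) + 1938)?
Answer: 2434/647 ≈ 3.7620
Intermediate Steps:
C(S) = -2 + 5*S² (C(S) = -2 + (5 + 0)*S² = -2 + 5*S²)
(3677 + 3625)/(C(-1) + 1938) = (3677 + 3625)/((-2 + 5*(-1)²) + 1938) = 7302/((-2 + 5*1) + 1938) = 7302/((-2 + 5) + 1938) = 7302/(3 + 1938) = 7302/1941 = 7302*(1/1941) = 2434/647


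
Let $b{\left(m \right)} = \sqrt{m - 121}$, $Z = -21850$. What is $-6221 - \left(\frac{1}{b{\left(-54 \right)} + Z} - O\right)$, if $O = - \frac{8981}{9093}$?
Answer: $- \frac{154348114319008}{24806882193} + \frac{i \sqrt{7}}{95484535} \approx -6222.0 + 2.7709 \cdot 10^{-8} i$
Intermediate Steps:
$O = - \frac{1283}{1299}$ ($O = \left(-8981\right) \frac{1}{9093} = - \frac{1283}{1299} \approx -0.98768$)
$b{\left(m \right)} = \sqrt{-121 + m}$
$-6221 - \left(\frac{1}{b{\left(-54 \right)} + Z} - O\right) = -6221 - \left(\frac{1}{\sqrt{-121 - 54} - 21850} - - \frac{1283}{1299}\right) = -6221 - \left(\frac{1}{\sqrt{-175} - 21850} + \frac{1283}{1299}\right) = -6221 - \left(\frac{1}{5 i \sqrt{7} - 21850} + \frac{1283}{1299}\right) = -6221 - \left(\frac{1}{-21850 + 5 i \sqrt{7}} + \frac{1283}{1299}\right) = -6221 - \left(\frac{1283}{1299} + \frac{1}{-21850 + 5 i \sqrt{7}}\right) = - \frac{8082362}{1299} - \frac{1}{-21850 + 5 i \sqrt{7}}$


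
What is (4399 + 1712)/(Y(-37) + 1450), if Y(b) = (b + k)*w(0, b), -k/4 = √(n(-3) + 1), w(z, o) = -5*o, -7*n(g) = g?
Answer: -5128487/4405915 + 100492*√70/4405915 ≈ -0.97317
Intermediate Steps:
n(g) = -g/7
k = -4*√70/7 (k = -4*√(-⅐*(-3) + 1) = -4*√(3/7 + 1) = -4*√70/7 ≈ -4.7809)
Y(b) = -5*b*(b - 4*√70/7) (Y(b) = (b - 4*√70/7)*(-5*b) = -5*b*(b - 4*√70/7))
(4399 + 1712)/(Y(-37) + 1450) = (4399 + 1712)/((5/7)*(-37)*(-7*(-37) + 4*√70) + 1450) = 6111/((5/7)*(-37)*(259 + 4*√70) + 1450) = 6111/((-6845 - 740*√70/7) + 1450) = 6111/(-5395 - 740*√70/7)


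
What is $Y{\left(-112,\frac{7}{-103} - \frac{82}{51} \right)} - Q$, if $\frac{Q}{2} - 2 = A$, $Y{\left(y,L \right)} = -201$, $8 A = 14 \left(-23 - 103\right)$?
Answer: $236$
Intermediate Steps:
$A = - \frac{441}{2}$ ($A = \frac{14 \left(-23 - 103\right)}{8} = \frac{14 \left(-126\right)}{8} = \frac{1}{8} \left(-1764\right) = - \frac{441}{2} \approx -220.5$)
$Q = -437$ ($Q = 4 + 2 \left(- \frac{441}{2}\right) = 4 - 441 = -437$)
$Y{\left(-112,\frac{7}{-103} - \frac{82}{51} \right)} - Q = -201 - -437 = -201 + 437 = 236$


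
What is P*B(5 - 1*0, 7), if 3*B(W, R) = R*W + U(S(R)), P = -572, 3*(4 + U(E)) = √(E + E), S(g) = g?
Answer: -17732/3 - 572*√14/9 ≈ -6148.5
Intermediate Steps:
U(E) = -4 + √2*√E/3 (U(E) = -4 + √(E + E)/3 = -4 + √(2*E)/3 = -4 + (√2*√E)/3 = -4 + √2*√E/3)
B(W, R) = -4/3 + R*W/3 + √2*√R/9 (B(W, R) = (R*W + (-4 + √2*√R/3))/3 = (-4 + R*W + √2*√R/3)/3 = -4/3 + R*W/3 + √2*√R/9)
P*B(5 - 1*0, 7) = -572*(-4/3 + (⅓)*7*(5 - 1*0) + √2*√7/9) = -572*(-4/3 + (⅓)*7*(5 + 0) + √14/9) = -572*(-4/3 + (⅓)*7*5 + √14/9) = -572*(-4/3 + 35/3 + √14/9) = -572*(31/3 + √14/9) = -17732/3 - 572*√14/9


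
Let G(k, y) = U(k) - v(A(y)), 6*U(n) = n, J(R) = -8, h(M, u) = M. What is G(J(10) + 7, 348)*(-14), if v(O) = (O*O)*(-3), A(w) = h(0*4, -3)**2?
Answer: 7/3 ≈ 2.3333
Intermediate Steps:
U(n) = n/6
A(w) = 0 (A(w) = (0*4)**2 = 0**2 = 0)
v(O) = -3*O**2 (v(O) = O**2*(-3) = -3*O**2)
G(k, y) = k/6 (G(k, y) = k/6 - (-3)*0**2 = k/6 - (-3)*0 = k/6 - 1*0 = k/6 + 0 = k/6)
G(J(10) + 7, 348)*(-14) = ((-8 + 7)/6)*(-14) = ((1/6)*(-1))*(-14) = -1/6*(-14) = 7/3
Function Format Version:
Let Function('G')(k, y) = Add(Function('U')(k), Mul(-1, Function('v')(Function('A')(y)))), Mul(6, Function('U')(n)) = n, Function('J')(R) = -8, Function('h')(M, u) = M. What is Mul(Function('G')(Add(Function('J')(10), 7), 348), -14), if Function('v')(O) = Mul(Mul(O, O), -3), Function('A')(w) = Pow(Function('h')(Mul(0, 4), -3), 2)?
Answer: Rational(7, 3) ≈ 2.3333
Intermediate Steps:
Function('U')(n) = Mul(Rational(1, 6), n)
Function('A')(w) = 0 (Function('A')(w) = Pow(Mul(0, 4), 2) = Pow(0, 2) = 0)
Function('v')(O) = Mul(-3, Pow(O, 2)) (Function('v')(O) = Mul(Pow(O, 2), -3) = Mul(-3, Pow(O, 2)))
Function('G')(k, y) = Mul(Rational(1, 6), k) (Function('G')(k, y) = Add(Mul(Rational(1, 6), k), Mul(-1, Mul(-3, Pow(0, 2)))) = Add(Mul(Rational(1, 6), k), Mul(-1, Mul(-3, 0))) = Add(Mul(Rational(1, 6), k), Mul(-1, 0)) = Add(Mul(Rational(1, 6), k), 0) = Mul(Rational(1, 6), k))
Mul(Function('G')(Add(Function('J')(10), 7), 348), -14) = Mul(Mul(Rational(1, 6), Add(-8, 7)), -14) = Mul(Mul(Rational(1, 6), -1), -14) = Mul(Rational(-1, 6), -14) = Rational(7, 3)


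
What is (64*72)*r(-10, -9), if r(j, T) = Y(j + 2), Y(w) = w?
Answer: -36864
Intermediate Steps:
r(j, T) = 2 + j (r(j, T) = j + 2 = 2 + j)
(64*72)*r(-10, -9) = (64*72)*(2 - 10) = 4608*(-8) = -36864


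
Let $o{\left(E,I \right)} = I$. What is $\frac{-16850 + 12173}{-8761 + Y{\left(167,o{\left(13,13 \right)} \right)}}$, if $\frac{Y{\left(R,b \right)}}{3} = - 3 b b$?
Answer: $\frac{4677}{10282} \approx 0.45487$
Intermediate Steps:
$Y{\left(R,b \right)} = - 9 b^{2}$ ($Y{\left(R,b \right)} = 3 - 3 b b = 3 \left(- 3 b^{2}\right) = - 9 b^{2}$)
$\frac{-16850 + 12173}{-8761 + Y{\left(167,o{\left(13,13 \right)} \right)}} = \frac{-16850 + 12173}{-8761 - 9 \cdot 13^{2}} = - \frac{4677}{-8761 - 1521} = - \frac{4677}{-10282} = \left(-4677\right) \left(- \frac{1}{10282}\right) = \frac{4677}{10282}$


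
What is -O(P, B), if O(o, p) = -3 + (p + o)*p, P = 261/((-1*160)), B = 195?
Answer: -1206525/32 ≈ -37704.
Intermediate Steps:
P = -261/160 (P = 261/(-160) = 261*(-1/160) = -261/160 ≈ -1.6313)
O(o, p) = -3 + p*(o + p) (O(o, p) = -3 + (o + p)*p = -3 + p*(o + p))
-O(P, B) = -(-3 + 195**2 - 261/160*195) = -(-3 + 38025 - 10179/32) = -1*1206525/32 = -1206525/32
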